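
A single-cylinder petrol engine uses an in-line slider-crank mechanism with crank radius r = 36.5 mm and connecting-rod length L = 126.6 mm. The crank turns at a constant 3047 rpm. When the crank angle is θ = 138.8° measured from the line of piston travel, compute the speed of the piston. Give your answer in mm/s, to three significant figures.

5980

ω = 2π·3047/60 = 319.1 rad/s
For an in-line slider-crank, x = r cosθ + √(L² − r² sin²θ), so v = −rω sinθ·[1 + r cosθ/√(L² − r² sin²θ)].
With r = 0.0365 m, L = 0.1266 m, θ = 138.8°: √(L² − r² sin²θ) = 0.1243 m.
v = −0.0365·319.1·0.65869·[1 + 0.0365·-0.75241/0.1243] = -5.9764 m/s.
|v| = 5.9764 m/s = 5976.4 mm/s.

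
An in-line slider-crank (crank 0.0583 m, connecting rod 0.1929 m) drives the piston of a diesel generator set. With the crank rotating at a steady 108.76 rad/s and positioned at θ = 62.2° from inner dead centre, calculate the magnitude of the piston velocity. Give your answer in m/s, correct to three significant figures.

6.43

ω = 108.8 rad/s
For an in-line slider-crank, x = r cosθ + √(L² − r² sin²θ), so v = −rω sinθ·[1 + r cosθ/√(L² − r² sin²θ)].
With r = 0.0583 m, L = 0.1929 m, θ = 62.2°: √(L² − r² sin²θ) = 0.18588 m.
v = −0.0583·108.8·0.88458·[1 + 0.0583·0.46639/0.18588] = -6.4293 m/s.
|v| = 6.4293 m/s.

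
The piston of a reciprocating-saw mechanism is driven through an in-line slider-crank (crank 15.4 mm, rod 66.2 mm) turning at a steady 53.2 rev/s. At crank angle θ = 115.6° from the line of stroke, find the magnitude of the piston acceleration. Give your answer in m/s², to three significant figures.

ω = 2π·53.2 = 334.3 rad/s
x(θ) = r cosθ + √(L² − r² sin²θ); with ω constant, a = ω²·d²x/dθ².
d²x/dθ² = −r cosθ − r²(cos2θ)/√u − r⁴ sin²2θ/(4u^{3/2}),  u = L² − r² sin²θ = 0.00418956 m².
Substituting r = 0.0154 m, L = 0.0662 m, θ = 115.6°: d²x/dθ² = +0.0089185 m.
a = ω²·d²x/dθ² = (334.3)²·(+0.0089185) = +996.5 m/s²;  |a| = 996.5 m/s².

996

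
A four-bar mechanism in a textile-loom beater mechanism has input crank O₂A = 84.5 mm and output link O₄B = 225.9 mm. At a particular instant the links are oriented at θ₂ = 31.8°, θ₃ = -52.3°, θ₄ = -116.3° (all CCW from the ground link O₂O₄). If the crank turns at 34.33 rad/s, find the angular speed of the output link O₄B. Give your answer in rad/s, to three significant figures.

14.2

ω₂ = 34.33 rad/s
Differentiating the loop-closure r₂e^{iθ₂}+r₃e^{iθ₃}=r₁+r₄e^{iθ₄} gives r₂ω₂e^{iθ₂}+r₃ω₃e^{iθ₃}=r₄ω₄e^{iθ₄}.
Eliminating the other unknown: ω₄ = r₂ω₂ sin(θ₂−θ₃) / [r₄ sin(θ₄−θ₃)].
Numerator sine = +0.99470; denominator sine = -0.89879.
Result = 0.0845·34.33·(+0.99470) / (0.2259·(-0.89879)) = -14.212 rad/s; magnitude 14.212 rad/s.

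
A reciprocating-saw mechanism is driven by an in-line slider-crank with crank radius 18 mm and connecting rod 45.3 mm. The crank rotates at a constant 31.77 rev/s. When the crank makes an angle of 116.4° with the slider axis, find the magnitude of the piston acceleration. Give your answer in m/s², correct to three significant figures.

ω = 2π·31.8 = 199.6 rad/s
x(θ) = r cosθ + √(L² − r² sin²θ); with ω constant, a = ω²·d²x/dθ².
d²x/dθ² = −r cosθ − r²(cos2θ)/√u − r⁴ sin²2θ/(4u^{3/2}),  u = L² − r² sin²θ = 0.00179214 m².
Substituting r = 0.018 m, L = 0.0453 m, θ = 116.4°: d²x/dθ² = +0.012411 m.
a = ω²·d²x/dθ² = (199.6)²·(+0.012411) = +494.55 m/s²;  |a| = 494.55 m/s².

495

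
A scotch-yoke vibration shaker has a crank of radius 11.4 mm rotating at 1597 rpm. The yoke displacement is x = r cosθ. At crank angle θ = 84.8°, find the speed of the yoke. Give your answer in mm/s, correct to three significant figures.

ω = 167.2 rad/s (from 1597 rpm).
x = r cosθ ⇒ ẋ = −rω sinθ.
|v| = rω|sinθ| = 0.0114·167.2·|sin 84.8°| = 1.8987 m/s = 1898.7 mm/s.

1900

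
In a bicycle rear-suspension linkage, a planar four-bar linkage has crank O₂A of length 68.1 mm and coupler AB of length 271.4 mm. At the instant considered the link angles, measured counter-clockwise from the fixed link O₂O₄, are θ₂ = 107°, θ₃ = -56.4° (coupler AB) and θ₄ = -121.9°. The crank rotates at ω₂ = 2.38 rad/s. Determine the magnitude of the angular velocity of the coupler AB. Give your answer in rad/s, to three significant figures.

ω₂ = 2.38 rad/s
Differentiating the loop-closure r₂e^{iθ₂}+r₃e^{iθ₃}=r₁+r₄e^{iθ₄} gives r₂ω₂e^{iθ₂}+r₃ω₃e^{iθ₃}=r₄ω₄e^{iθ₄}.
Eliminating the other unknown: ω₃ = r₂ω₂ sin(θ₄−θ₂) / [r₃ sin(θ₃−θ₄)].
Numerator sine = +0.75356; denominator sine = +0.90996.
Result = 0.0681·2.38·(+0.75356) / (0.2714·(+0.90996)) = +0.49455 rad/s; magnitude 0.49455 rad/s.

0.495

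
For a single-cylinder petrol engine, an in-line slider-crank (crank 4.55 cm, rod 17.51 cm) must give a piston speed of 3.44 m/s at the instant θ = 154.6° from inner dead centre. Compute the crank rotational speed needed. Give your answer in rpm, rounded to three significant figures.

2200

For an in-line slider-crank, |v_piston| = rω|sinθ|·[1 + r cosθ/√(L² − r² sin²θ)].
With r = 0.0455 m, L = 0.1751 m, θ = 154.6°: the bracketed kinematic factor |dx/dθ| = 0.014907 m.
ω = v/|dx/dθ| = 3.44/0.014907 = 230.77 rad/s.
N = 60ω/(2π) = 2203.7 rpm.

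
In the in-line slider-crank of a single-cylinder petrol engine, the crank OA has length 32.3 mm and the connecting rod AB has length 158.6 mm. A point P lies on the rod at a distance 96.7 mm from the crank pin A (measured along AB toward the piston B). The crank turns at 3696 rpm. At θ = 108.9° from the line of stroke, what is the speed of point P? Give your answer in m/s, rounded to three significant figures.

11.5

ω = 387 rad/s.  Crank-pin speed |V_A| = rω = 12.502 m/s, perpendicular to OA.
Rod angle: sinφ = −(r/L) sinθ ⇒ φ = -11.109°; ω_rod = −rω cosθ/√(L²−r²sin²θ) = +26.02 rad/s.
V_P = V_A + ω_rod × AP, with AP = 0.0967 m along the rod.
Components: V_Px = −rω sinθ − a·ω_rod·sinφ = -11.343 m/s;  V_Py = rω cosθ + a·ω_rod·cosφ = -1.5805 m/s.
|V_P| = √(V_Px² + V_Py²) = 11.452 m/s.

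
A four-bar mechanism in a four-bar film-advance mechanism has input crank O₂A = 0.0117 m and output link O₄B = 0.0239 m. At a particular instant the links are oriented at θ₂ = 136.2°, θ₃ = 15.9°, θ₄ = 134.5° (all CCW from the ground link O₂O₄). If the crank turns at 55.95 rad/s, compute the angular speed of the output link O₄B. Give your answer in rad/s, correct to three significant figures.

26.9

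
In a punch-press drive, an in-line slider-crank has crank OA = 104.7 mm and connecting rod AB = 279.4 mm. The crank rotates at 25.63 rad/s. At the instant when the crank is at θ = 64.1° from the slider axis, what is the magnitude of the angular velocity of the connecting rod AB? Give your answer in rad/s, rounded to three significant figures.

ω = 25.63 rad/s
The rod makes angle φ with the slider axis where L sinφ = r sinθ; differentiating, L cosφ·φ̇ = r ω cosθ.
L cosφ = √(L² − r² sin²θ) = 0.26305 m.
|ω_rod| = r ω |cosθ| / √(L² − r² sin²θ) = 0.1047·25.63·0.43680/0.26305 = 4.456 rad/s.

4.46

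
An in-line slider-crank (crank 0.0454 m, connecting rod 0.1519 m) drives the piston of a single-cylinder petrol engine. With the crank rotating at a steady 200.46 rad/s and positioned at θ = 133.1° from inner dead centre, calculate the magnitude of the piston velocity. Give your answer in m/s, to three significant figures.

5.25

ω = 200.5 rad/s
For an in-line slider-crank, x = r cosθ + √(L² − r² sin²θ), so v = −rω sinθ·[1 + r cosθ/√(L² − r² sin²θ)].
With r = 0.0454 m, L = 0.1519 m, θ = 133.1°: √(L² − r² sin²θ) = 0.14824 m.
v = −0.0454·200.5·0.73016·[1 + 0.0454·-0.68327/0.14824] = -5.2546 m/s.
|v| = 5.2546 m/s.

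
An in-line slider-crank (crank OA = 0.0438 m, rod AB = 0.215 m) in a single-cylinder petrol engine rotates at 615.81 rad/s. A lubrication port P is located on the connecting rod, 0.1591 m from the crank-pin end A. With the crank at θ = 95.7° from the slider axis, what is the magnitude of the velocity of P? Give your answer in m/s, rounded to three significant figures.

26.4

ω = 615.8 rad/s.  Crank-pin speed |V_A| = rω = 26.972 m/s, perpendicular to OA.
Rod angle: sinφ = −(r/L) sinθ ⇒ φ = -11.696°; ω_rod = −rω cosθ/√(L²−r²sin²θ) = +12.724 rad/s.
V_P = V_A + ω_rod × AP, with AP = 0.1591 m along the rod.
Components: V_Px = −rω sinθ − a·ω_rod·sinφ = -26.429 m/s;  V_Py = rω cosθ + a·ω_rod·cosφ = -0.69651 m/s.
|V_P| = √(V_Px² + V_Py²) = 26.438 m/s.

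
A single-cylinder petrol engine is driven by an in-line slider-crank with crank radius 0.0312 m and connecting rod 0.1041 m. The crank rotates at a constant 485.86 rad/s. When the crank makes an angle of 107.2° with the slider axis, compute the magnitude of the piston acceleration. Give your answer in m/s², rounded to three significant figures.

4060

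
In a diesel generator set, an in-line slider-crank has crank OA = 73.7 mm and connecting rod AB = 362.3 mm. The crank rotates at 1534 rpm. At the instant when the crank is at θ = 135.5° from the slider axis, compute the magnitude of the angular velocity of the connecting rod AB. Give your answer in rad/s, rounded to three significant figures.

23.5

ω = 160.6 rad/s (converted from 1534 rpm).
The rod makes angle φ with the slider axis where L sinφ = r sinθ; differentiating, L cosφ·φ̇ = r ω cosθ.
L cosφ = √(L² − r² sin²θ) = 0.3586 m.
|ω_rod| = r ω |cosθ| / √(L² − r² sin²θ) = 0.0737·160.6·0.71325/0.3586 = 23.548 rad/s.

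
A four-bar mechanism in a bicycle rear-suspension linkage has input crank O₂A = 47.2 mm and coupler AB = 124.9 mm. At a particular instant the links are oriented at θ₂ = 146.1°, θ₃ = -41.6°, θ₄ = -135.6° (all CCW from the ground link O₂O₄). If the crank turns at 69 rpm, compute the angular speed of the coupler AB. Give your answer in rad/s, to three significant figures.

2.68

ω₂ = 7.226 rad/s (from 69 rpm).
Differentiating the loop-closure r₂e^{iθ₂}+r₃e^{iθ₃}=r₁+r₄e^{iθ₄} gives r₂ω₂e^{iθ₂}+r₃ω₃e^{iθ₃}=r₄ω₄e^{iθ₄}.
Eliminating the other unknown: ω₃ = r₂ω₂ sin(θ₄−θ₂) / [r₃ sin(θ₃−θ₄)].
Numerator sine = +0.97922; denominator sine = +0.99756.
Result = 0.0472·7.226·(+0.97922) / (0.1249·(+0.99756)) = +2.6804 rad/s; magnitude 2.6804 rad/s.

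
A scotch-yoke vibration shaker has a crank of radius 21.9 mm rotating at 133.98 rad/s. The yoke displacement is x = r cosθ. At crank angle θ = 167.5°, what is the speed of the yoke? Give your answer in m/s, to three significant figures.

0.635

ω = 134 rad/s
x = r cosθ ⇒ ẋ = −rω sinθ.
|v| = rω|sinθ| = 0.0219·134·|sin 167.5°| = 0.63507 m/s.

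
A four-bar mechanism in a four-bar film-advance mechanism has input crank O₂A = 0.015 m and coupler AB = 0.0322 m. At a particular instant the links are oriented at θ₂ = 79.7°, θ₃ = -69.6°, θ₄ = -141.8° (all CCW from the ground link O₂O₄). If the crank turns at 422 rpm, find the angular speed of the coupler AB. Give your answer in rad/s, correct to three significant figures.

14.3

ω₂ = 44.19 rad/s (from 422 rpm).
Differentiating the loop-closure r₂e^{iθ₂}+r₃e^{iθ₃}=r₁+r₄e^{iθ₄} gives r₂ω₂e^{iθ₂}+r₃ω₃e^{iθ₃}=r₄ω₄e^{iθ₄}.
Eliminating the other unknown: ω₃ = r₂ω₂ sin(θ₄−θ₂) / [r₃ sin(θ₃−θ₄)].
Numerator sine = +0.66262; denominator sine = +0.95213.
Result = 0.015·44.19·(+0.66262) / (0.0322·(+0.95213)) = +14.327 rad/s; magnitude 14.327 rad/s.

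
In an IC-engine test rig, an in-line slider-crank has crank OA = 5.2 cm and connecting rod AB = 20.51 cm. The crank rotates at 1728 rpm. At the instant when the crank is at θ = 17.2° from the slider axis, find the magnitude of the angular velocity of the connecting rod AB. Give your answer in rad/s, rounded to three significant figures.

44.0

ω = 181 rad/s (converted from 1728 rpm).
The rod makes angle φ with the slider axis where L sinφ = r sinθ; differentiating, L cosφ·φ̇ = r ω cosθ.
L cosφ = √(L² − r² sin²θ) = 0.20452 m.
|ω_rod| = r ω |cosθ| / √(L² − r² sin²θ) = 0.052·181·0.95528/0.20452 = 43.951 rad/s.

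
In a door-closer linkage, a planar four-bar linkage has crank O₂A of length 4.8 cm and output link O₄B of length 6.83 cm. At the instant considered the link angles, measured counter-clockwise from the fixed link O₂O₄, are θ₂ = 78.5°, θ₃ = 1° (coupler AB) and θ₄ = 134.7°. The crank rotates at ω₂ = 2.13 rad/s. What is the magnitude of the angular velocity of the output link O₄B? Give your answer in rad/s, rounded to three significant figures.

ω₂ = 2.13 rad/s
Differentiating the loop-closure r₂e^{iθ₂}+r₃e^{iθ₃}=r₁+r₄e^{iθ₄} gives r₂ω₂e^{iθ₂}+r₃ω₃e^{iθ₃}=r₄ω₄e^{iθ₄}.
Eliminating the other unknown: ω₄ = r₂ω₂ sin(θ₂−θ₃) / [r₄ sin(θ₄−θ₃)].
Numerator sine = +0.97630; denominator sine = +0.72297.
Result = 0.048·2.13·(+0.97630) / (0.0683·(+0.72297)) = +2.0215 rad/s; magnitude 2.0215 rad/s.

2.02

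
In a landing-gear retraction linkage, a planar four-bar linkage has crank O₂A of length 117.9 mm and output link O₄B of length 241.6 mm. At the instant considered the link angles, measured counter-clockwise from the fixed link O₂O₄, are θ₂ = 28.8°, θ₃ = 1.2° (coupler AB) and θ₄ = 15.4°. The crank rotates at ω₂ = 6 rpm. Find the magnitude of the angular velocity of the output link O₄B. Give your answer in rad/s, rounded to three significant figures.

0.579

ω₂ = 0.6283 rad/s (from 6 rpm).
Differentiating the loop-closure r₂e^{iθ₂}+r₃e^{iθ₃}=r₁+r₄e^{iθ₄} gives r₂ω₂e^{iθ₂}+r₃ω₃e^{iθ₃}=r₄ω₄e^{iθ₄}.
Eliminating the other unknown: ω₄ = r₂ω₂ sin(θ₂−θ₃) / [r₄ sin(θ₄−θ₃)].
Numerator sine = +0.46330; denominator sine = +0.24531.
Result = 0.1179·0.6283·(+0.46330) / (0.2416·(+0.24531)) = +0.57909 rad/s; magnitude 0.57909 rad/s.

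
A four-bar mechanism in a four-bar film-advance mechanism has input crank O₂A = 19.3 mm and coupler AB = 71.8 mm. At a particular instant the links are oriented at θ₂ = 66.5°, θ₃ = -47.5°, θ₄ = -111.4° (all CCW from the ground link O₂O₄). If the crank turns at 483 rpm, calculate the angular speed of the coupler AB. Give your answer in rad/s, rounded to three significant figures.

0.555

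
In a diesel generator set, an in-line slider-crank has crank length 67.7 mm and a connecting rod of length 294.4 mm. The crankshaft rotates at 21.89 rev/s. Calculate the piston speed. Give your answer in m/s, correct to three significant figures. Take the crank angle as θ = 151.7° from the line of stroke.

ω = 2π·21.9 = 137.5 rad/s
For an in-line slider-crank, x = r cosθ + √(L² − r² sin²θ), so v = −rω sinθ·[1 + r cosθ/√(L² − r² sin²θ)].
With r = 0.0677 m, L = 0.2944 m, θ = 151.7°: √(L² − r² sin²θ) = 0.29265 m.
v = −0.0677·137.5·0.47409·[1 + 0.0677·-0.88048/0.29265] = -3.5153 m/s.
|v| = 3.5153 m/s.

3.52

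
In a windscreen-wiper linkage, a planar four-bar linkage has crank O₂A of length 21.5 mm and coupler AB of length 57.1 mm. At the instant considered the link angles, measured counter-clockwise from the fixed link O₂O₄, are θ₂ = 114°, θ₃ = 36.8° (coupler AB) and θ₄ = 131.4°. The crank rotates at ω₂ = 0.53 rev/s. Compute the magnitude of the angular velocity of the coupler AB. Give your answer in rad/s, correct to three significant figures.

ω₂ = 3.33 rad/s (from 0.53 rev/s).
Differentiating the loop-closure r₂e^{iθ₂}+r₃e^{iθ₃}=r₁+r₄e^{iθ₄} gives r₂ω₂e^{iθ₂}+r₃ω₃e^{iθ₃}=r₄ω₄e^{iθ₄}.
Eliminating the other unknown: ω₃ = r₂ω₂ sin(θ₄−θ₂) / [r₃ sin(θ₃−θ₄)].
Numerator sine = +0.29904; denominator sine = -0.99678.
Result = 0.0215·3.33·(+0.29904) / (0.0571·(-0.99678)) = -0.37617 rad/s; magnitude 0.37617 rad/s.

0.376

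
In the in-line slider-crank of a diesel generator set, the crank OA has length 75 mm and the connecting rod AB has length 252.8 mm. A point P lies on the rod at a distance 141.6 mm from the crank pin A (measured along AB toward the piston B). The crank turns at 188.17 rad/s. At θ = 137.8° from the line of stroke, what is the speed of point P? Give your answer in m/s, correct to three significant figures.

ω = 188.2 rad/s.  Crank-pin speed |V_A| = rω = 14.113 m/s, perpendicular to OA.
Rod angle: sinφ = −(r/L) sinθ ⇒ φ = -11.495°; ω_rod = −rω cosθ/√(L²−r²sin²θ) = +42.202 rad/s.
V_P = V_A + ω_rod × AP, with AP = 0.1416 m along the rod.
Components: V_Px = −rω sinθ − a·ω_rod·sinφ = -8.2889 m/s;  V_Py = rω cosθ + a·ω_rod·cosφ = -4.5988 m/s.
|V_P| = √(V_Px² + V_Py²) = 9.4792 m/s.

9.48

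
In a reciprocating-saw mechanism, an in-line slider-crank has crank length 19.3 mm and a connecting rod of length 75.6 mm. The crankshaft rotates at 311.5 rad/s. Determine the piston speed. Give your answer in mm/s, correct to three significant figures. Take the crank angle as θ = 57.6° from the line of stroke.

5790

ω = 311.5 rad/s
For an in-line slider-crank, x = r cosθ + √(L² − r² sin²θ), so v = −rω sinθ·[1 + r cosθ/√(L² − r² sin²θ)].
With r = 0.0193 m, L = 0.0756 m, θ = 57.6°: √(L² − r² sin²θ) = 0.073823 m.
v = −0.0193·311.5·0.84433·[1 + 0.0193·0.53583/0.073823] = -5.7871 m/s.
|v| = 5.7871 m/s = 5787.1 mm/s.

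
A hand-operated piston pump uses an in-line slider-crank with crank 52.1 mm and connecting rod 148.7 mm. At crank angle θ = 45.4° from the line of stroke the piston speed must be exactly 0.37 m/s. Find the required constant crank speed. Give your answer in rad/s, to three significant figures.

7.95

For an in-line slider-crank, |v_piston| = rω|sinθ|·[1 + r cosθ/√(L² − r² sin²θ)].
With r = 0.0521 m, L = 0.1487 m, θ = 45.4°: the bracketed kinematic factor |dx/dθ| = 0.046521 m.
ω = v/|dx/dθ| = 0.37/0.046521 = 7.9534 rad/s.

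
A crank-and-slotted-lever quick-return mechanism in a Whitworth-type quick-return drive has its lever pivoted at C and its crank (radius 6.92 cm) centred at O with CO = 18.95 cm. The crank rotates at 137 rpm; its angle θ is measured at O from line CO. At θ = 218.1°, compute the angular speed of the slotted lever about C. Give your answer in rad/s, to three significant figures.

ω = 14.35 rad/s (from 137 rpm).
Crank pin A relative to C: A = (d + r cosθ, r sinθ); lever angle φ = atan2(r sinθ, d + r cosθ).
Differentiating tanφ: φ̇ = rω(d cosθ + r)/(d² + r² + 2dr cosθ).
d² + r² + 2dr cosθ = |CA|² = 0.0200601 m²;  d cosθ + r = -0.079924 m.
|ω_lever| = |0.0692·14.35·-0.079924| / 0.0200601 = 3.9555 rad/s.

3.96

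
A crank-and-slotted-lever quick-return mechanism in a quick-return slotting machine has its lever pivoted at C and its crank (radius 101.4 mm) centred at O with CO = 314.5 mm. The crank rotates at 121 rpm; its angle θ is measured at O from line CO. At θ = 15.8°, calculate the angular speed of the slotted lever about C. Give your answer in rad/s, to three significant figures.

ω = 12.67 rad/s (from 121 rpm).
Crank pin A relative to C: A = (d + r cosθ, r sinθ); lever angle φ = atan2(r sinθ, d + r cosθ).
Differentiating tanφ: φ̇ = rω(d cosθ + r)/(d² + r² + 2dr cosθ).
d² + r² + 2dr cosθ = |CA|² = 0.170563 m²;  d cosθ + r = +0.40402 m.
|ω_lever| = |0.1014·12.67·+0.40402| / 0.170563 = 3.0435 rad/s.

3.04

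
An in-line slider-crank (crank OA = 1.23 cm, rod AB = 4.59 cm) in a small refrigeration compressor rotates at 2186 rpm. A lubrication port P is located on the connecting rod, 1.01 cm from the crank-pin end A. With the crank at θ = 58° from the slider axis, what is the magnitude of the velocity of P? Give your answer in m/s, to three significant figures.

ω = 228.9 rad/s.  Crank-pin speed |V_A| = rω = 2.8157 m/s, perpendicular to OA.
Rod angle: sinφ = −(r/L) sinθ ⇒ φ = -13.135°; ω_rod = −rω cosθ/√(L²−r²sin²θ) = -33.381 rad/s.
V_P = V_A + ω_rod × AP, with AP = 0.0101 m along the rod.
Components: V_Px = −rω sinθ − a·ω_rod·sinφ = -2.4645 m/s;  V_Py = rω cosθ + a·ω_rod·cosφ = +1.1638 m/s.
|V_P| = √(V_Px² + V_Py²) = 2.7254 m/s.

2.73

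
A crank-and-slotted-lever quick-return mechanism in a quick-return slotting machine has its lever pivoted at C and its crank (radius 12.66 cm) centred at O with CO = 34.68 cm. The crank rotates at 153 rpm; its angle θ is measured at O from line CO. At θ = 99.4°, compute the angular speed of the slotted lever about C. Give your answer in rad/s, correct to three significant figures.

1.16

ω = 16.02 rad/s (from 153 rpm).
Crank pin A relative to C: A = (d + r cosθ, r sinθ); lever angle φ = atan2(r sinθ, d + r cosθ).
Differentiating tanφ: φ̇ = rω(d cosθ + r)/(d² + r² + 2dr cosθ).
d² + r² + 2dr cosθ = |CA|² = 0.121956 m²;  d cosθ + r = +0.069959 m.
|ω_lever| = |0.1266·16.02·+0.069959| / 0.121956 = 1.1636 rad/s.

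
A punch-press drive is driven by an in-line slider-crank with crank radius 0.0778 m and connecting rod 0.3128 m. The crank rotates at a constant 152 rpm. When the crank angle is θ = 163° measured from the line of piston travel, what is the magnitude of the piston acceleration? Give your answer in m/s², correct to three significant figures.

ω = 2π·152/60 = 15.92 rad/s
x(θ) = r cosθ + √(L² − r² sin²θ); with ω constant, a = ω²·d²x/dθ².
d²x/dθ² = −r cosθ − r²(cos2θ)/√u − r⁴ sin²2θ/(4u^{3/2}),  u = L² − r² sin²θ = 0.0973264 m².
Substituting r = 0.0778 m, L = 0.3128 m, θ = 163°: d²x/dθ² = +0.058221 m.
a = ω²·d²x/dθ² = (15.92)²·(+0.058221) = +14.751 m/s²;  |a| = 14.751 m/s².

14.8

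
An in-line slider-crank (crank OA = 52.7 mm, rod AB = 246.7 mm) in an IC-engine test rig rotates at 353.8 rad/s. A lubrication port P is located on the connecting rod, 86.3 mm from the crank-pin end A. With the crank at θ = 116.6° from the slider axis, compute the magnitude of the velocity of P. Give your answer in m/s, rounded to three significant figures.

ω = 353.8 rad/s.  Crank-pin speed |V_A| = rω = 18.645 m/s, perpendicular to OA.
Rod angle: sinφ = −(r/L) sinθ ⇒ φ = -11.012°; ω_rod = −rω cosθ/√(L²−r²sin²θ) = +34.476 rad/s.
V_P = V_A + ω_rod × AP, with AP = 0.0863 m along the rod.
Components: V_Px = −rω sinθ − a·ω_rod·sinφ = -16.103 m/s;  V_Py = rω cosθ + a·ω_rod·cosφ = -5.4281 m/s.
|V_P| = √(V_Px² + V_Py²) = 16.994 m/s.

17.0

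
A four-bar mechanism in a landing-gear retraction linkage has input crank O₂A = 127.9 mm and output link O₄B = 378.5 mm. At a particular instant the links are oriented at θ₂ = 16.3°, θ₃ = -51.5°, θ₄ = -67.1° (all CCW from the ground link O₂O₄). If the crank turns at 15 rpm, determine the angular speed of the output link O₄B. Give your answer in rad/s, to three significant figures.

ω₂ = 1.571 rad/s (from 15 rpm).
Differentiating the loop-closure r₂e^{iθ₂}+r₃e^{iθ₃}=r₁+r₄e^{iθ₄} gives r₂ω₂e^{iθ₂}+r₃ω₃e^{iθ₃}=r₄ω₄e^{iθ₄}.
Eliminating the other unknown: ω₄ = r₂ω₂ sin(θ₂−θ₃) / [r₄ sin(θ₄−θ₃)].
Numerator sine = +0.92587; denominator sine = -0.26892.
Result = 0.1279·1.571·(+0.92587) / (0.3785·(-0.26892)) = -1.8275 rad/s; magnitude 1.8275 rad/s.

1.83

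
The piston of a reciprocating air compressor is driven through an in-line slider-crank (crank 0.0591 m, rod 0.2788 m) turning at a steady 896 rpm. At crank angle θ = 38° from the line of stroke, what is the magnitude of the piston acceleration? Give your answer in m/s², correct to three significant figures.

438

ω = 2π·896/60 = 93.83 rad/s
x(θ) = r cosθ + √(L² − r² sin²θ); with ω constant, a = ω²·d²x/dθ².
d²x/dθ² = −r cosθ − r²(cos2θ)/√u − r⁴ sin²2θ/(4u^{3/2}),  u = L² − r² sin²θ = 0.0764055 m².
Substituting r = 0.0591 m, L = 0.2788 m, θ = 38°: d²x/dθ² = -0.049764 m.
a = ω²·d²x/dθ² = (93.83)²·(-0.049764) = -438.12 m/s²;  |a| = 438.12 m/s².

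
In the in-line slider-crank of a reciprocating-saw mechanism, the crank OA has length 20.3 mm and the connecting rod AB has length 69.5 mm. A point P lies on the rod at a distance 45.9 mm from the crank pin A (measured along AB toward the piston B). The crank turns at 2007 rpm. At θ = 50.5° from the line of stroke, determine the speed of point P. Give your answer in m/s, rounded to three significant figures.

ω = 210.2 rad/s.  Crank-pin speed |V_A| = rω = 4.2665 m/s, perpendicular to OA.
Rod angle: sinφ = −(r/L) sinθ ⇒ φ = -13.025°; ω_rod = −rω cosθ/√(L²−r²sin²θ) = -40.079 rad/s.
V_P = V_A + ω_rod × AP, with AP = 0.0459 m along the rod.
Components: V_Px = −rω sinθ − a·ω_rod·sinφ = -3.7068 m/s;  V_Py = rω cosθ + a·ω_rod·cosφ = +0.92153 m/s.
|V_P| = √(V_Px² + V_Py²) = 3.8196 m/s.

3.82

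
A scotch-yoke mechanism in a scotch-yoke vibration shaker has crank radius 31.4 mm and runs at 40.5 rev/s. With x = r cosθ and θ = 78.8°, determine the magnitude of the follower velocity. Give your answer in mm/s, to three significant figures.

7840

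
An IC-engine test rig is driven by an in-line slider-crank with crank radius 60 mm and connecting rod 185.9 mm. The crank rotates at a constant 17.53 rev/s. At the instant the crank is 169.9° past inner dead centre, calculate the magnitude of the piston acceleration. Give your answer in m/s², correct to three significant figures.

ω = 2π·17.5 = 110.1 rad/s
x(θ) = r cosθ + √(L² − r² sin²θ); with ω constant, a = ω²·d²x/dθ².
d²x/dθ² = −r cosθ − r²(cos2θ)/√u − r⁴ sin²2θ/(4u^{3/2}),  u = L² − r² sin²θ = 0.0344481 m².
Substituting r = 0.06 m, L = 0.1859 m, θ = 169.9°: d²x/dθ² = +0.040806 m.
a = ω²·d²x/dθ² = (110.1)²·(+0.040806) = +495.05 m/s²;  |a| = 495.05 m/s².

495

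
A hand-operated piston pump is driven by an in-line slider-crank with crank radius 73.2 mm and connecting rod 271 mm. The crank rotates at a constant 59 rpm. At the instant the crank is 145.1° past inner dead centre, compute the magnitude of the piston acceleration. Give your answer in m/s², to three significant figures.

2.02

ω = 2π·59/60 = 6.178 rad/s
x(θ) = r cosθ + √(L² − r² sin²θ); with ω constant, a = ω²·d²x/dθ².
d²x/dθ² = −r cosθ − r²(cos2θ)/√u − r⁴ sin²2θ/(4u^{3/2}),  u = L² − r² sin²θ = 0.071687 m².
Substituting r = 0.0732 m, L = 0.271 m, θ = 145.1°: d²x/dθ² = +0.052795 m.
a = ω²·d²x/dθ² = (6.178)²·(+0.052795) = +2.0154 m/s²;  |a| = 2.0154 m/s².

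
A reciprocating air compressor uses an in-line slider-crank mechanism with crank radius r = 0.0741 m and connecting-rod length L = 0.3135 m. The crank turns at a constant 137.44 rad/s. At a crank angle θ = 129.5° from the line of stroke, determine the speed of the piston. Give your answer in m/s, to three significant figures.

6.66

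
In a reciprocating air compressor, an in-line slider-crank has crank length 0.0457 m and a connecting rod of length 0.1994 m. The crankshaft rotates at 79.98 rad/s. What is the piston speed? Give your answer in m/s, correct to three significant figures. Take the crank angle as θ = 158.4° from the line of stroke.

ω = 79.98 rad/s
For an in-line slider-crank, x = r cosθ + √(L² − r² sin²θ), so v = −rω sinθ·[1 + r cosθ/√(L² − r² sin²θ)].
With r = 0.0457 m, L = 0.1994 m, θ = 158.4°: √(L² − r² sin²θ) = 0.19869 m.
v = −0.0457·79.98·0.36812·[1 + 0.0457·-0.92978/0.19869] = -1.0578 m/s.
|v| = 1.0578 m/s.

1.06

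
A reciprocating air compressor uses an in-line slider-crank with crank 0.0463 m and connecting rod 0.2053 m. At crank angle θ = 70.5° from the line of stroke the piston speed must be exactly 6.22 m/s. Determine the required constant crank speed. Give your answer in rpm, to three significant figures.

1260

For an in-line slider-crank, |v_piston| = rω|sinθ|·[1 + r cosθ/√(L² − r² sin²θ)].
With r = 0.0463 m, L = 0.2053 m, θ = 70.5°: the bracketed kinematic factor |dx/dθ| = 0.047007 m.
ω = v/|dx/dθ| = 6.22/0.047007 = 132.32 rad/s.
N = 60ω/(2π) = 1263.6 rpm.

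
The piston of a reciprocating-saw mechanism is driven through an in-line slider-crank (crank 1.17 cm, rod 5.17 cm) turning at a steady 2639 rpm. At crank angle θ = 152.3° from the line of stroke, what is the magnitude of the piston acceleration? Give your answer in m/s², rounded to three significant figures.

674

ω = 2π·2639/60 = 276.4 rad/s
x(θ) = r cosθ + √(L² − r² sin²θ); with ω constant, a = ω²·d²x/dθ².
d²x/dθ² = −r cosθ − r²(cos2θ)/√u − r⁴ sin²2θ/(4u^{3/2}),  u = L² − r² sin²θ = 0.00264331 m².
Substituting r = 0.0117 m, L = 0.0517 m, θ = 152.3°: d²x/dθ² = +0.0088238 m.
a = ω²·d²x/dθ² = (276.4)²·(+0.0088238) = +673.9 m/s²;  |a| = 673.9 m/s².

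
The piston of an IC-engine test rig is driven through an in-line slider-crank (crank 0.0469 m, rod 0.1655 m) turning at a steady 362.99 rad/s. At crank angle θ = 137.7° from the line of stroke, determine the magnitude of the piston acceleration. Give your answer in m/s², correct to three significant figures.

4370

ω = 363 rad/s
x(θ) = r cosθ + √(L² − r² sin²θ); with ω constant, a = ω²·d²x/dθ².
d²x/dθ² = −r cosθ − r²(cos2θ)/√u − r⁴ sin²2θ/(4u^{3/2}),  u = L² − r² sin²θ = 0.0263939 m².
Substituting r = 0.0469 m, L = 0.1655 m, θ = 137.7°: d²x/dθ² = +0.033135 m.
a = ω²·d²x/dθ² = (363)²·(+0.033135) = +4365.9 m/s²;  |a| = 4365.9 m/s².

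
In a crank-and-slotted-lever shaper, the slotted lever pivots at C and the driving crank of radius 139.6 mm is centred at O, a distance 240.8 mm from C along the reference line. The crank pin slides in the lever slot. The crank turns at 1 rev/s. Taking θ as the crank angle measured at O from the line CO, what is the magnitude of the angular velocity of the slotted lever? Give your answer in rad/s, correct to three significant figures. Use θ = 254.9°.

1.12

ω = 6.283 rad/s (from 1 rev/s).
Crank pin A relative to C: A = (d + r cosθ, r sinθ); lever angle φ = atan2(r sinθ, d + r cosθ).
Differentiating tanφ: φ̇ = rω(d cosθ + r)/(d² + r² + 2dr cosθ).
d² + r² + 2dr cosθ = |CA|² = 0.0599587 m²;  d cosθ + r = +0.076871 m.
|ω_lever| = |0.1396·6.283·+0.076871| / 0.0599587 = 1.1245 rad/s.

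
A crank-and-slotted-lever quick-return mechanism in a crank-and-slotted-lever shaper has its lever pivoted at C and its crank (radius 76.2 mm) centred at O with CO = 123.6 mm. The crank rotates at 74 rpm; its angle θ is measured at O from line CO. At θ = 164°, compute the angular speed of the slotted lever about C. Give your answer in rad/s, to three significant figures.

8.45

ω = 7.749 rad/s (from 74 rpm).
Crank pin A relative to C: A = (d + r cosθ, r sinθ); lever angle φ = atan2(r sinθ, d + r cosθ).
Differentiating tanφ: φ̇ = rω(d cosθ + r)/(d² + r² + 2dr cosθ).
d² + r² + 2dr cosθ = |CA|² = 0.00297646 m²;  d cosθ + r = -0.042612 m.
|ω_lever| = |0.0762·7.749·-0.042612| / 0.00297646 = 8.4537 rad/s.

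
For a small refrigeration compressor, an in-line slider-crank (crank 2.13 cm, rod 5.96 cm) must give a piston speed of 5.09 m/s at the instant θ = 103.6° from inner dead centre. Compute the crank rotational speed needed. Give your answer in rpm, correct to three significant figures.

For an in-line slider-crank, |v_piston| = rω|sinθ|·[1 + r cosθ/√(L² − r² sin²θ)].
With r = 0.0213 m, L = 0.0596 m, θ = 103.6°: the bracketed kinematic factor |dx/dθ| = 0.018847 m.
ω = v/|dx/dθ| = 5.09/0.018847 = 270.06 rad/s.
N = 60ω/(2π) = 2578.9 rpm.

2580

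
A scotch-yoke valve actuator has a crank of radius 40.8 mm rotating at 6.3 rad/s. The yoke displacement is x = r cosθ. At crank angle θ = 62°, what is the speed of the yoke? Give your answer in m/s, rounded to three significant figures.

ω = 6.3 rad/s
x = r cosθ ⇒ ẋ = −rω sinθ.
|v| = rω|sinθ| = 0.0408·6.3·|sin 62°| = 0.22695 m/s.

0.227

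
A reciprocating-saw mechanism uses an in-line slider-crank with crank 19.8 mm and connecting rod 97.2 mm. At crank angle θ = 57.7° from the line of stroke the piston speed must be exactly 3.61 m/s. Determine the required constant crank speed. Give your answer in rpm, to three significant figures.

1850

For an in-line slider-crank, |v_piston| = rω|sinθ|·[1 + r cosθ/√(L² − r² sin²θ)].
With r = 0.0198 m, L = 0.0972 m, θ = 57.7°: the bracketed kinematic factor |dx/dθ| = 0.018586 m.
ω = v/|dx/dθ| = 3.61/0.018586 = 194.24 rad/s.
N = 60ω/(2π) = 1854.8 rpm.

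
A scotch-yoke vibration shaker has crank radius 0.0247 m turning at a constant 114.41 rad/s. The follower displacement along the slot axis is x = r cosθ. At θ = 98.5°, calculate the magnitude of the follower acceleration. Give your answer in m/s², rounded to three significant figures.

47.8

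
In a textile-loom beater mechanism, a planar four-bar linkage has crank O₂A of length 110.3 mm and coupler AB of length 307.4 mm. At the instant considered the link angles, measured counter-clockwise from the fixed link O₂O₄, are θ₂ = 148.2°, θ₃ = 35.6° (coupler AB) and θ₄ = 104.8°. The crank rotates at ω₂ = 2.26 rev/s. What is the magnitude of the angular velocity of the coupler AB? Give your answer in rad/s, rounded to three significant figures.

ω₂ = 14.2 rad/s (from 2.26 rev/s).
Differentiating the loop-closure r₂e^{iθ₂}+r₃e^{iθ₃}=r₁+r₄e^{iθ₄} gives r₂ω₂e^{iθ₂}+r₃ω₃e^{iθ₃}=r₄ω₄e^{iθ₄}.
Eliminating the other unknown: ω₃ = r₂ω₂ sin(θ₄−θ₂) / [r₃ sin(θ₃−θ₄)].
Numerator sine = -0.68709; denominator sine = -0.93483.
Result = 0.1103·14.2·(-0.68709) / (0.3074·(-0.93483)) = +3.7449 rad/s; magnitude 3.7449 rad/s.

3.74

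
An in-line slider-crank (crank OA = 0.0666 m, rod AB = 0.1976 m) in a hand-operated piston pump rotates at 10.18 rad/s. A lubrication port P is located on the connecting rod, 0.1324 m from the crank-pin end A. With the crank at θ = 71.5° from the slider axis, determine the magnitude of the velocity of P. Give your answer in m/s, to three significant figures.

ω = 10.18 rad/s.  Crank-pin speed |V_A| = rω = 0.67799 m/s, perpendicular to OA.
Rod angle: sinφ = −(r/L) sinθ ⇒ φ = -18.640°; ω_rod = −rω cosθ/√(L²−r²sin²θ) = -1.149 rad/s.
V_P = V_A + ω_rod × AP, with AP = 0.1324 m along the rod.
Components: V_Px = −rω sinθ − a·ω_rod·sinφ = -0.69158 m/s;  V_Py = rω cosθ + a·ω_rod·cosφ = +0.070984 m/s.
|V_P| = √(V_Px² + V_Py²) = 0.69521 m/s.

0.695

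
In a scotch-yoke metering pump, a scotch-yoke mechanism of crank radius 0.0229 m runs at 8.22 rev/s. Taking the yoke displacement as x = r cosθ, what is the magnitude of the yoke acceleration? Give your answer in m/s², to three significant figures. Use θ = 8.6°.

ω = 51.65 rad/s (from 8.22 rev/s).
x = r cosθ ⇒ ẍ = −rω² cosθ (ω constant).
|a| = rω²|cosθ| = 0.0229·(51.65)²·|cos 8.6°| = 60.399 m/s².

60.4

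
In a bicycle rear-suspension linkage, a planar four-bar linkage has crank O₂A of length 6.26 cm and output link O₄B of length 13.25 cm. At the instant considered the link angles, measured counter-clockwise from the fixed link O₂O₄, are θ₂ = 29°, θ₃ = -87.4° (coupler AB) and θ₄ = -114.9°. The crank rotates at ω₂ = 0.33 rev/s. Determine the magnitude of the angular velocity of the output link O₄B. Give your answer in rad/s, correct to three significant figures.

ω₂ = 2.073 rad/s (from 0.33 rev/s).
Differentiating the loop-closure r₂e^{iθ₂}+r₃e^{iθ₃}=r₁+r₄e^{iθ₄} gives r₂ω₂e^{iθ₂}+r₃ω₃e^{iθ₃}=r₄ω₄e^{iθ₄}.
Eliminating the other unknown: ω₄ = r₂ω₂ sin(θ₂−θ₃) / [r₄ sin(θ₄−θ₃)].
Numerator sine = +0.89571; denominator sine = -0.46175.
Result = 0.0626·2.073·(+0.89571) / (0.1325·(-0.46175)) = -1.9003 rad/s; magnitude 1.9003 rad/s.

1.90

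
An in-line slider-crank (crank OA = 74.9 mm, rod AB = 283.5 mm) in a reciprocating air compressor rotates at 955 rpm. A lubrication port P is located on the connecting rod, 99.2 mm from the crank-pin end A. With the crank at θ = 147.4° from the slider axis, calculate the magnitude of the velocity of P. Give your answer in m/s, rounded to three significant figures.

5.54

ω = 100 rad/s.  Crank-pin speed |V_A| = rω = 7.4906 m/s, perpendicular to OA.
Rod angle: sinφ = −(r/L) sinθ ⇒ φ = -8.183°; ω_rod = −rω cosθ/√(L²−r²sin²θ) = +22.488 rad/s.
V_P = V_A + ω_rod × AP, with AP = 0.0992 m along the rod.
Components: V_Px = −rω sinθ − a·ω_rod·sinφ = -3.7182 m/s;  V_Py = rω cosθ + a·ω_rod·cosφ = -4.1023 m/s.
|V_P| = √(V_Px² + V_Py²) = 5.5366 m/s.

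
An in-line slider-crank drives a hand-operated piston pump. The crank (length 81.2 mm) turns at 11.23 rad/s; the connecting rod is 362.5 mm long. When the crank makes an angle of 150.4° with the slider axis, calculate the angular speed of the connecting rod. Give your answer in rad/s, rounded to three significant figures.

ω = 11.23 rad/s
The rod makes angle φ with the slider axis where L sinφ = r sinθ; differentiating, L cosφ·φ̇ = r ω cosθ.
L cosφ = √(L² − r² sin²θ) = 0.36027 m.
|ω_rod| = r ω |cosθ| / √(L² − r² sin²θ) = 0.0812·11.23·0.86949/0.36027 = 2.2007 rad/s.

2.20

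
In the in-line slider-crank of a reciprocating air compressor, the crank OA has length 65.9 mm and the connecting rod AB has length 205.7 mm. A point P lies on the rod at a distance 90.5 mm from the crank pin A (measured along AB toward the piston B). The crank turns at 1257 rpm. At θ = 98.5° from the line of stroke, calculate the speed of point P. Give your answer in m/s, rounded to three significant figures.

8.42

ω = 131.6 rad/s.  Crank-pin speed |V_A| = rω = 8.6746 m/s, perpendicular to OA.
Rod angle: sinφ = −(r/L) sinθ ⇒ φ = -18.473°; ω_rod = −rω cosθ/√(L²−r²sin²θ) = +6.5719 rad/s.
V_P = V_A + ω_rod × AP, with AP = 0.0905 m along the rod.
Components: V_Px = −rω sinθ − a·ω_rod·sinφ = -8.3909 m/s;  V_Py = rω cosθ + a·ω_rod·cosφ = -0.71807 m/s.
|V_P| = √(V_Px² + V_Py²) = 8.4215 m/s.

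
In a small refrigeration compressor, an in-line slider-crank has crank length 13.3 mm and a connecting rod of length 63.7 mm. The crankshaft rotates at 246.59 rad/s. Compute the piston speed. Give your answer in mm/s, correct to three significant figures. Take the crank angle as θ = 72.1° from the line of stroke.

3330

ω = 246.6 rad/s
For an in-line slider-crank, x = r cosθ + √(L² − r² sin²θ), so v = −rω sinθ·[1 + r cosθ/√(L² − r² sin²θ)].
With r = 0.0133 m, L = 0.0637 m, θ = 72.1°: √(L² − r² sin²θ) = 0.06243 m.
v = −0.0133·246.6·0.95159·[1 + 0.0133·0.30736/0.06243] = -3.3252 m/s.
|v| = 3.3252 m/s = 3325.2 mm/s.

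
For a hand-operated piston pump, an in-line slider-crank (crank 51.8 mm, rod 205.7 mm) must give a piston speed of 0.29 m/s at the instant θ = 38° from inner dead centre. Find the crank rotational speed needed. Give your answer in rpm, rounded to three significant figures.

72.3

For an in-line slider-crank, |v_piston| = rω|sinθ|·[1 + r cosθ/√(L² − r² sin²θ)].
With r = 0.0518 m, L = 0.2057 m, θ = 38°: the bracketed kinematic factor |dx/dθ| = 0.038297 m.
ω = v/|dx/dθ| = 0.29/0.038297 = 7.5724 rad/s.
N = 60ω/(2π) = 72.311 rpm.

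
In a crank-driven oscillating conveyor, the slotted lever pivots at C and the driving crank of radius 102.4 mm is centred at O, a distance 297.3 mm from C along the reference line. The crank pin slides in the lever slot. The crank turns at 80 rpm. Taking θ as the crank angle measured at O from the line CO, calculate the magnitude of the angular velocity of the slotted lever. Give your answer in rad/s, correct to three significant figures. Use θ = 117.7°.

ω = 8.378 rad/s (from 80 rpm).
Crank pin A relative to C: A = (d + r cosθ, r sinθ); lever angle φ = atan2(r sinθ, d + r cosθ).
Differentiating tanφ: φ̇ = rω(d cosθ + r)/(d² + r² + 2dr cosθ).
d² + r² + 2dr cosθ = |CA|² = 0.0705702 m²;  d cosθ + r = -0.035798 m.
|ω_lever| = |0.1024·8.378·-0.035798| / 0.0705702 = 0.43516 rad/s.

0.435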